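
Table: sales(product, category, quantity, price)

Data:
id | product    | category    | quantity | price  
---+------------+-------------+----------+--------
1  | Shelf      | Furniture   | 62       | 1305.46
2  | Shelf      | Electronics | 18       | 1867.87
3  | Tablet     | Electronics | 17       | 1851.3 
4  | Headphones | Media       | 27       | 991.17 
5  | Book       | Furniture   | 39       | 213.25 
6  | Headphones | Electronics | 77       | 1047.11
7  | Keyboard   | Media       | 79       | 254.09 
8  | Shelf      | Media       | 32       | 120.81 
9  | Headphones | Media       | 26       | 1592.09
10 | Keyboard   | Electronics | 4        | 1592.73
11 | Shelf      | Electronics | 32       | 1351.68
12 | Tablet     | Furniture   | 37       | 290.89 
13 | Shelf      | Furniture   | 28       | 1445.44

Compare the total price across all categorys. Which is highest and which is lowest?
SELECT category, SUM(price)
FROM sales
GROUP BY category
ORDER BY SUM(price)

All groups:
  Media: 2958.16
  Furniture: 3255.04
  Electronics: 7710.69

Highest: Electronics (7710.69)
Lowest: Media (2958.16)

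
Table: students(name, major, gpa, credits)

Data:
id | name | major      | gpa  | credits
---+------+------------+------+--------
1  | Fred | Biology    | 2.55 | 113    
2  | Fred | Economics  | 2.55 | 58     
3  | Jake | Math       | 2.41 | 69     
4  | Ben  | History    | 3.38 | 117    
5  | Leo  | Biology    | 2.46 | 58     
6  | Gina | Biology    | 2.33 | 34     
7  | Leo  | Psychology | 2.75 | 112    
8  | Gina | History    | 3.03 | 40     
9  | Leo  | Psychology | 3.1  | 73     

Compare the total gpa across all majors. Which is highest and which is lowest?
SELECT major, SUM(gpa)
FROM students
GROUP BY major
ORDER BY SUM(gpa)

All groups:
  Math: 2.41
  Economics: 2.55
  Psychology: 5.85
  History: 6.41
  Biology: 7.34

Highest: Biology (7.34)
Lowest: Math (2.41)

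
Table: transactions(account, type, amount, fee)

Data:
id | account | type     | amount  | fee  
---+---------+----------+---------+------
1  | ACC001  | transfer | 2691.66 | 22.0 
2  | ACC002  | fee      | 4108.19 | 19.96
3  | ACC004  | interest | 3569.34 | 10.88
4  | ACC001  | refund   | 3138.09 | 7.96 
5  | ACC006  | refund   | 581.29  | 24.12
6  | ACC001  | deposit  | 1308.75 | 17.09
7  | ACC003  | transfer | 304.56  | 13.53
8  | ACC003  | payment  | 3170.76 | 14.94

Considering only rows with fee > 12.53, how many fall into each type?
SELECT type, COUNT(*)
FROM transactions
WHERE fee > 12.53
GROUP BY type

Note: WHERE filters rows before grouping.

Result:
  deposit: 1
  fee: 1
  payment: 1
  refund: 1
  transfer: 2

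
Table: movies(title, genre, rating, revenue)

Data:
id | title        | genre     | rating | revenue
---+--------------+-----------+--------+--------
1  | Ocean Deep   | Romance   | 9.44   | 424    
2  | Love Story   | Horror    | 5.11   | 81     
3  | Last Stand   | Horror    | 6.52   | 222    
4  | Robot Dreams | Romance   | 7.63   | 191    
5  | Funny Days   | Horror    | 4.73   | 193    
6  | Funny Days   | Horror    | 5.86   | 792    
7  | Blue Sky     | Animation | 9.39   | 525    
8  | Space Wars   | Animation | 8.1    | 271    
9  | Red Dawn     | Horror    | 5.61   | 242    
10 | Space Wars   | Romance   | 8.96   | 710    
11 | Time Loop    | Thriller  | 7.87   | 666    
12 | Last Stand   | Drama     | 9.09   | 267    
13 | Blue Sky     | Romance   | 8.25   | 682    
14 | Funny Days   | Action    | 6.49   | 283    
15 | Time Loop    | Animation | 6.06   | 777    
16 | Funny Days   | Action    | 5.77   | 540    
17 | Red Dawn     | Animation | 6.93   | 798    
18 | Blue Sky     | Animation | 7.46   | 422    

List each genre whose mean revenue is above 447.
SELECT genre, AVG(revenue)
FROM movies
GROUP BY genre
HAVING AVG(revenue) > 447

Result:
  Animation: avg=558.60
  Romance: avg=501.75
  Thriller: avg=666.00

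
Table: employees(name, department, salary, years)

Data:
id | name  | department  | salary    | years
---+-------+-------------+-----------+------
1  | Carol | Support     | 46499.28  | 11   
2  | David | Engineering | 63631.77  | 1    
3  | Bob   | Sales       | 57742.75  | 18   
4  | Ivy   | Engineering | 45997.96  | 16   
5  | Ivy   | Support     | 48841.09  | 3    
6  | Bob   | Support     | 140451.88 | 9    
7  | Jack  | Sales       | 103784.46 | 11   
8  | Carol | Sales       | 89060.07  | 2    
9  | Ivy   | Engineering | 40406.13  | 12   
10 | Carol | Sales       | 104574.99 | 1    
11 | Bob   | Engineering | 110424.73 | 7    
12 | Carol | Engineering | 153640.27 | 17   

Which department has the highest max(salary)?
SELECT department, MAX(salary) as val
FROM employees
GROUP BY department
ORDER BY val DESC
LIMIT 1

Result: Engineering with max(salary) = 153640.27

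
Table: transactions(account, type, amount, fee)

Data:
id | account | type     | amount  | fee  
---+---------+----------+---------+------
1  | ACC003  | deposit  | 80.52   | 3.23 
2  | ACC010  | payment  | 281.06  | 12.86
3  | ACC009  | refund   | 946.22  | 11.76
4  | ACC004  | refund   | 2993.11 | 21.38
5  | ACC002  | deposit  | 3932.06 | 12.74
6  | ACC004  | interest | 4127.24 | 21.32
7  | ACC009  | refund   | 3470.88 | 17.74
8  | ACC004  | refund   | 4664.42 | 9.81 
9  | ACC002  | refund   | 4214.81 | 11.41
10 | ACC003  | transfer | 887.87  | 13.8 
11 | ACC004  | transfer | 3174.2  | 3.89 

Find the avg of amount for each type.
SELECT type, AVG(amount) as result
FROM transactions
GROUP BY type

Result:
  deposit: 2006.29
  interest: 4127.24
  payment: 281.06
  refund: 3257.89
  transfer: 2031.04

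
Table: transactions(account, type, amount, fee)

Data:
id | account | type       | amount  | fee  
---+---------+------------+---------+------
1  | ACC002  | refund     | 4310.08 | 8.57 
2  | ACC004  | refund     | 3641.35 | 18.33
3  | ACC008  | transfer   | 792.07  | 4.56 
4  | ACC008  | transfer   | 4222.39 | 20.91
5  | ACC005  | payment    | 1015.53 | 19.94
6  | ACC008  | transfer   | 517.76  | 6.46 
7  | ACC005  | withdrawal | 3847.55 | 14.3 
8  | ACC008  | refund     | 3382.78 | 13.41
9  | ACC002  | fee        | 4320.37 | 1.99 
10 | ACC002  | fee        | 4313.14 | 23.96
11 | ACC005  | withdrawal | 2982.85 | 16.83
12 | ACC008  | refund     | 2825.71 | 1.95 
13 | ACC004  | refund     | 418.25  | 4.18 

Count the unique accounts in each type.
SELECT type, COUNT(DISTINCT account)
FROM transactions
GROUP BY type

Result:
  fee: 1 distinct
  payment: 1 distinct
  refund: 3 distinct
  transfer: 1 distinct
  withdrawal: 1 distinct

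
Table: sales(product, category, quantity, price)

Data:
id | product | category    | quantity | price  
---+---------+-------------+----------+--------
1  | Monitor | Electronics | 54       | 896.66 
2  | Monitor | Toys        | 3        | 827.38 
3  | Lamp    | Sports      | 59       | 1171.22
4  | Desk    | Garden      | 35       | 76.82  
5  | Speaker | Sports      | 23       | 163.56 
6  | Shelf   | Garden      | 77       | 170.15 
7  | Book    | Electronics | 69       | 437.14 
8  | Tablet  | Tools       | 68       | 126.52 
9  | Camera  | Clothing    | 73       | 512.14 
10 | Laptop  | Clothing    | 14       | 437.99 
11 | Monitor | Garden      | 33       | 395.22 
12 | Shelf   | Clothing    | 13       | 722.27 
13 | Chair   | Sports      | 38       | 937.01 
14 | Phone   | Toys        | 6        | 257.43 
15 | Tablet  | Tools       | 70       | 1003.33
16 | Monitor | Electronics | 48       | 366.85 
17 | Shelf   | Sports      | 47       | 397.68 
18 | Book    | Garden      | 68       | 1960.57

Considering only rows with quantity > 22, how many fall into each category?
SELECT category, COUNT(*)
FROM sales
WHERE quantity > 22
GROUP BY category

Note: WHERE filters rows before grouping.

Result:
  Clothing: 1
  Electronics: 3
  Garden: 4
  Sports: 4
  Tools: 2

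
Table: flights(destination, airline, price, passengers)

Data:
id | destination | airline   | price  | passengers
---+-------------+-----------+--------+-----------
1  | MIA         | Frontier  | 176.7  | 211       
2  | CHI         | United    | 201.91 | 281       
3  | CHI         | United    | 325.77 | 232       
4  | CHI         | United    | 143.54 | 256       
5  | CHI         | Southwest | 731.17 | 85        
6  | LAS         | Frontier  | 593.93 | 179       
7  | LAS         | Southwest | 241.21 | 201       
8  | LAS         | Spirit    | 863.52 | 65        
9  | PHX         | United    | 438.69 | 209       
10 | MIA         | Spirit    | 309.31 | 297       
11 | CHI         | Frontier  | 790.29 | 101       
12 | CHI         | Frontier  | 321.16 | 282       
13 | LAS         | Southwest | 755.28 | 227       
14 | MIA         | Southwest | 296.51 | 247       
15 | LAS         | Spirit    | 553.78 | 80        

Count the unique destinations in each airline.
SELECT airline, COUNT(DISTINCT destination)
FROM flights
GROUP BY airline

Result:
  Frontier: 3 distinct
  Southwest: 3 distinct
  Spirit: 2 distinct
  United: 2 distinct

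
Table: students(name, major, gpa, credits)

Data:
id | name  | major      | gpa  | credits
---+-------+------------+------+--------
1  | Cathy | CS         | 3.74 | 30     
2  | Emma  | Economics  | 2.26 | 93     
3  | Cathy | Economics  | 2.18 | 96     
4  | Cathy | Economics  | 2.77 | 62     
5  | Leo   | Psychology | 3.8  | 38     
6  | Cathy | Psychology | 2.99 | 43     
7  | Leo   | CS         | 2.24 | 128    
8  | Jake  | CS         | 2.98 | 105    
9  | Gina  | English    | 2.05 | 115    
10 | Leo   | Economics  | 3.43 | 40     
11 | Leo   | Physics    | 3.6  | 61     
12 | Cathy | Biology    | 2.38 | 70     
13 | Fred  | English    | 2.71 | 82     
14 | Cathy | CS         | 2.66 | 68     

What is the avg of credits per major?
SELECT major, AVG(credits) as result
FROM students
GROUP BY major

Result:
  Biology: 70.00
  CS: 82.75
  Economics: 72.75
  English: 98.50
  Physics: 61.00
  Psychology: 40.50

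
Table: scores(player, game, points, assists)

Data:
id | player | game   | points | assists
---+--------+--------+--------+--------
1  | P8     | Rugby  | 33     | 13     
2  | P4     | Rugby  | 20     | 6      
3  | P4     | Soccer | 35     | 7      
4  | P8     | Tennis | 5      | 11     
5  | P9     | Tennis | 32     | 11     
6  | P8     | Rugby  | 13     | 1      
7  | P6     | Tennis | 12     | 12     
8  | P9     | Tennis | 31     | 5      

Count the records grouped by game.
SELECT game, COUNT(*) as count
FROM scores
GROUP BY game

Result:
  Rugby: 3
  Soccer: 1
  Tennis: 4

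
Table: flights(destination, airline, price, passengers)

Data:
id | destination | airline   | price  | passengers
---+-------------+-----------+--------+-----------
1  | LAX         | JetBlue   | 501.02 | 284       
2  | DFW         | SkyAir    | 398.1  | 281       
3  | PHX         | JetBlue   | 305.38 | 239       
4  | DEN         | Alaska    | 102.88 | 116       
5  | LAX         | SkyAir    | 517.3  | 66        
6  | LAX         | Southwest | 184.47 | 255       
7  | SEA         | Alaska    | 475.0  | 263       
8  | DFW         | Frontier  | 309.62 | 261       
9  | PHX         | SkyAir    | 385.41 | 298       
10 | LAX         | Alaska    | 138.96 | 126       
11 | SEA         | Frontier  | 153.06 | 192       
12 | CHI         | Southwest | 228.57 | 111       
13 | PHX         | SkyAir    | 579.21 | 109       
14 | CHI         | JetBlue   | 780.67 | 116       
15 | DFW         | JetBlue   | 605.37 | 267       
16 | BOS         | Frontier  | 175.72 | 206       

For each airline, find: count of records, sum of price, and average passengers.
SELECT airline,
       COUNT(*) as cnt,
       SUM(price) as total_price,
       AVG(passengers) as avg_passengers
FROM flights
GROUP BY airline

Result:
  Alaska: 3 records, 716.84 total price, 168.33 avg passengers
  Frontier: 3 records, 638.40 total price, 219.67 avg passengers
  JetBlue: 4 records, 2192.44 total price, 226.50 avg passengers
  SkyAir: 4 records, 1880.02 total price, 188.50 avg passengers
  Southwest: 2 records, 413.04 total price, 183.00 avg passengers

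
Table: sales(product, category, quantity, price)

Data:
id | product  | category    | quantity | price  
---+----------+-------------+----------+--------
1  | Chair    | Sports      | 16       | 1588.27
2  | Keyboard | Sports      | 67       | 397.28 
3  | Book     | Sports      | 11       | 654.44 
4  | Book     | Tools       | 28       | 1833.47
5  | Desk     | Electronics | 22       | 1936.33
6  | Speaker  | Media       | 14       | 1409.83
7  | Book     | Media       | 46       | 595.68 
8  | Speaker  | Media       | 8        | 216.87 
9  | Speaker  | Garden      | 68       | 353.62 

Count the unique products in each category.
SELECT category, COUNT(DISTINCT product)
FROM sales
GROUP BY category

Result:
  Electronics: 1 distinct
  Garden: 1 distinct
  Media: 2 distinct
  Sports: 3 distinct
  Tools: 1 distinct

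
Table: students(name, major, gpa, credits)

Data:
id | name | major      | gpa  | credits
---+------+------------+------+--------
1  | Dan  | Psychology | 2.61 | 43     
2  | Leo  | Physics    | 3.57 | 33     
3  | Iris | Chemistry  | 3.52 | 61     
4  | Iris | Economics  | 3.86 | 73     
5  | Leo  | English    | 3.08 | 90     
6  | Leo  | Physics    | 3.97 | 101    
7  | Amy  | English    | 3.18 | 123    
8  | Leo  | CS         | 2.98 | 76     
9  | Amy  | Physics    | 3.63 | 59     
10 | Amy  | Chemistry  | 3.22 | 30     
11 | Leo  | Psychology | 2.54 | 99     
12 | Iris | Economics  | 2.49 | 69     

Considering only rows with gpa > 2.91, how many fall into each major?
SELECT major, COUNT(*)
FROM students
WHERE gpa > 2.91
GROUP BY major

Note: WHERE filters rows before grouping.

Result:
  CS: 1
  Chemistry: 2
  Economics: 1
  English: 2
  Physics: 3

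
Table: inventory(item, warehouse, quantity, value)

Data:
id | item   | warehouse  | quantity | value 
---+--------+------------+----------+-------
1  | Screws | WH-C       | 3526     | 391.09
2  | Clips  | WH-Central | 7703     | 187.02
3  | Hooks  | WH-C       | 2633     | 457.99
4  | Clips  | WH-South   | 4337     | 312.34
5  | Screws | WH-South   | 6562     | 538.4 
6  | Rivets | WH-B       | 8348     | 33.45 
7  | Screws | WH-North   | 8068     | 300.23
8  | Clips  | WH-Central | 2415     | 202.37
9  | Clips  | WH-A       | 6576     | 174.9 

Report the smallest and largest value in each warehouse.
SELECT warehouse, MIN(value), MAX(value)
FROM inventory
GROUP BY warehouse

Result:
  WH-A: min=174.90, max=174.90
  WH-B: min=33.45, max=33.45
  WH-C: min=391.09, max=457.99
  WH-Central: min=187.02, max=202.37
  WH-North: min=300.23, max=300.23
  WH-South: min=312.34, max=538.40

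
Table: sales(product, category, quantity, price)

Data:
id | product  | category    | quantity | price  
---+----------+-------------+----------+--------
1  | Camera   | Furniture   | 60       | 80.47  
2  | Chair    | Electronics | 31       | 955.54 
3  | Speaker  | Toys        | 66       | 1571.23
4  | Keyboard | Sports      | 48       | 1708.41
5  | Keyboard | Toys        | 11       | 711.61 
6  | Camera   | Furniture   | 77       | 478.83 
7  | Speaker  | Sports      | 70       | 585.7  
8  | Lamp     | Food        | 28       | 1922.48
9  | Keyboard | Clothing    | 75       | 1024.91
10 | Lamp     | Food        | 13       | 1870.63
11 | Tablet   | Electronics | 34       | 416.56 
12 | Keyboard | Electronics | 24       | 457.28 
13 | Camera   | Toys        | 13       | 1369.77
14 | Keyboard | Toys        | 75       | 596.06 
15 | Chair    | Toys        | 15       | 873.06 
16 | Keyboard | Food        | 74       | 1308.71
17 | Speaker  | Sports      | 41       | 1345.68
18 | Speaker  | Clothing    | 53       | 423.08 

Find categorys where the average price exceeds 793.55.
SELECT category, AVG(price)
FROM sales
GROUP BY category
HAVING AVG(price) > 793.55

Result:
  Food: avg=1700.61
  Sports: avg=1213.26
  Toys: avg=1024.35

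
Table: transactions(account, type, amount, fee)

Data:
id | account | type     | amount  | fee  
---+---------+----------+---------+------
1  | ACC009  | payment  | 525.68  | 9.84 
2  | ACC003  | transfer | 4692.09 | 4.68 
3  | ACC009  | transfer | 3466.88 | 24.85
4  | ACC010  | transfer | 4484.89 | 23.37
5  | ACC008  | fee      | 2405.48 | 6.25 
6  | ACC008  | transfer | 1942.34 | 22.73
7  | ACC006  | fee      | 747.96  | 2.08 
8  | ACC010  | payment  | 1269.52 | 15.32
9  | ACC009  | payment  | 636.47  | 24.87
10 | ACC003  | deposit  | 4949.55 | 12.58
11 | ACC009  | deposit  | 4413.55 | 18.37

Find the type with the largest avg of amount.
SELECT type, AVG(amount) as val
FROM transactions
GROUP BY type
ORDER BY val DESC
LIMIT 1

Result: deposit with avg(amount) = 4681.55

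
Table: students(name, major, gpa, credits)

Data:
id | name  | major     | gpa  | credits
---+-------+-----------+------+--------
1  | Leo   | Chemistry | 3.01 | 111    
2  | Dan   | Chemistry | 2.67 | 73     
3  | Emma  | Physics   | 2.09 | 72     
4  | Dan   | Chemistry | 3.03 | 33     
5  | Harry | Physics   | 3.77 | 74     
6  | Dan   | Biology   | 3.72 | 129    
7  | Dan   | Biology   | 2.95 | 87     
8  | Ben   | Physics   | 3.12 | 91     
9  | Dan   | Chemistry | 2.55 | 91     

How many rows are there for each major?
SELECT major, COUNT(*) as count
FROM students
GROUP BY major

Result:
  Biology: 2
  Chemistry: 4
  Physics: 3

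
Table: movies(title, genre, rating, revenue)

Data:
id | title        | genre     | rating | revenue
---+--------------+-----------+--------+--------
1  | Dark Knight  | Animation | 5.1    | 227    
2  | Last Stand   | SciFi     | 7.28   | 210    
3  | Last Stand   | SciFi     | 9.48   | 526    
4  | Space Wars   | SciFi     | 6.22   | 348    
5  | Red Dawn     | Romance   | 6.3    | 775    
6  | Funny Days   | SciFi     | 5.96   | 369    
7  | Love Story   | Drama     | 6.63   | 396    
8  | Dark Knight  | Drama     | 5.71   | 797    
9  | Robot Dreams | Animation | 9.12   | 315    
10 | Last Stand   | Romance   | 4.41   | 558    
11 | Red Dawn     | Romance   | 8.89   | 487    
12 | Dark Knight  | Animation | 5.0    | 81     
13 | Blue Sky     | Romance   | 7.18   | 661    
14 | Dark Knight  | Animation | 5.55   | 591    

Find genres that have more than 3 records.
SELECT genre, COUNT(*) as cnt
FROM movies
GROUP BY genre
HAVING COUNT(*) > 3

Result:
  Animation: 4
  Romance: 4
  SciFi: 4

Note: HAVING filters groups after aggregation, WHERE filters rows before.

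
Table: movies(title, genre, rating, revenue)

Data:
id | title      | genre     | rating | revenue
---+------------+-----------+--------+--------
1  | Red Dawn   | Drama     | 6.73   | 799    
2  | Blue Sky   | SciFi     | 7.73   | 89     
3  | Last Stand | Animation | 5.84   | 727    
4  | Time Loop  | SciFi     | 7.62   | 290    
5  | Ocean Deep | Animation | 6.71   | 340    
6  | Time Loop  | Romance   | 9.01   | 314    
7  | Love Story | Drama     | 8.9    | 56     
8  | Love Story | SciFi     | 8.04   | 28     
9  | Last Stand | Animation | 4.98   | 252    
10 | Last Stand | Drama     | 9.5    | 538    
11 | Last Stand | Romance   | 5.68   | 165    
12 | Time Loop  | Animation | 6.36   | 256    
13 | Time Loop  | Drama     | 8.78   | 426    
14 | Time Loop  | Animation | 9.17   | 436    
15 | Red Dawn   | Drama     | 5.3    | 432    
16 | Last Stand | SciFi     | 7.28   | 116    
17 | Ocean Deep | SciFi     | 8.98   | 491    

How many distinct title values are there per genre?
SELECT genre, COUNT(DISTINCT title)
FROM movies
GROUP BY genre

Result:
  Animation: 3 distinct
  Drama: 4 distinct
  Romance: 2 distinct
  SciFi: 5 distinct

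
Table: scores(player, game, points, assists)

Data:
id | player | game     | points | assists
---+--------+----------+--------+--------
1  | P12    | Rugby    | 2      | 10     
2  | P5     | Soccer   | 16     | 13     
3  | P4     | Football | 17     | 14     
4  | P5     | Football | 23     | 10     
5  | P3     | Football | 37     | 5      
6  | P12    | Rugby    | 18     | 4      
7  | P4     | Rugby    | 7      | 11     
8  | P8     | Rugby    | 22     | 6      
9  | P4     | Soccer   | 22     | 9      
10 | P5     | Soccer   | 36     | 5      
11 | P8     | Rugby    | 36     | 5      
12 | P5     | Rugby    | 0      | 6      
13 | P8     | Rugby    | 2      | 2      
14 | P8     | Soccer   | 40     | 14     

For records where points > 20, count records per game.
SELECT game, COUNT(*)
FROM scores
WHERE points > 20
GROUP BY game

Note: WHERE filters rows before grouping.

Result:
  Football: 2
  Rugby: 2
  Soccer: 3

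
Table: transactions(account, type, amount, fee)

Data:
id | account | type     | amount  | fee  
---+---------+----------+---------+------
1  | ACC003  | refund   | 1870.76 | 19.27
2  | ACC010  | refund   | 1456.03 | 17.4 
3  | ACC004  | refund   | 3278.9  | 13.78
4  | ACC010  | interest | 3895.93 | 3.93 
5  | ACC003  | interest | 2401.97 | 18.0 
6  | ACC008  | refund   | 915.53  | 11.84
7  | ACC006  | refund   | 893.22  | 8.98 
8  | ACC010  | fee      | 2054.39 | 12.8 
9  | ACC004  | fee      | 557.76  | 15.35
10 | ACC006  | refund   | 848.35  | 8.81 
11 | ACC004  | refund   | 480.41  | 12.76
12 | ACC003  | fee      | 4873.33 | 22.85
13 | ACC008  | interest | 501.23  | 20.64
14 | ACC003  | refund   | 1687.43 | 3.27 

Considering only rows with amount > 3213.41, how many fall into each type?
SELECT type, COUNT(*)
FROM transactions
WHERE amount > 3213.41
GROUP BY type

Note: WHERE filters rows before grouping.

Result:
  fee: 1
  interest: 1
  refund: 1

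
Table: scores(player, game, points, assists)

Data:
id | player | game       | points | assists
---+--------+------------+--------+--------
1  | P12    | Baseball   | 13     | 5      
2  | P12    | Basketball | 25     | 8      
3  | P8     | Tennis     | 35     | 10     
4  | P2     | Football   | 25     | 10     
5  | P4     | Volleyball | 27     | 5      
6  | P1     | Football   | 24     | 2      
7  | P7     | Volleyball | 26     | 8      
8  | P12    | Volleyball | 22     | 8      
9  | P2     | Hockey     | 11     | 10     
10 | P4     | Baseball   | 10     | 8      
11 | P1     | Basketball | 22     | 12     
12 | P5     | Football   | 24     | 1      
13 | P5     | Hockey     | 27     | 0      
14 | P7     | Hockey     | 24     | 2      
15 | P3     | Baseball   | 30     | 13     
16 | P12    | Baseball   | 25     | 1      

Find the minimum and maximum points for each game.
SELECT game, MIN(points), MAX(points)
FROM scores
GROUP BY game

Result:
  Baseball: min=10, max=30
  Basketball: min=22, max=25
  Football: min=24, max=25
  Hockey: min=11, max=27
  Tennis: min=35, max=35
  Volleyball: min=22, max=27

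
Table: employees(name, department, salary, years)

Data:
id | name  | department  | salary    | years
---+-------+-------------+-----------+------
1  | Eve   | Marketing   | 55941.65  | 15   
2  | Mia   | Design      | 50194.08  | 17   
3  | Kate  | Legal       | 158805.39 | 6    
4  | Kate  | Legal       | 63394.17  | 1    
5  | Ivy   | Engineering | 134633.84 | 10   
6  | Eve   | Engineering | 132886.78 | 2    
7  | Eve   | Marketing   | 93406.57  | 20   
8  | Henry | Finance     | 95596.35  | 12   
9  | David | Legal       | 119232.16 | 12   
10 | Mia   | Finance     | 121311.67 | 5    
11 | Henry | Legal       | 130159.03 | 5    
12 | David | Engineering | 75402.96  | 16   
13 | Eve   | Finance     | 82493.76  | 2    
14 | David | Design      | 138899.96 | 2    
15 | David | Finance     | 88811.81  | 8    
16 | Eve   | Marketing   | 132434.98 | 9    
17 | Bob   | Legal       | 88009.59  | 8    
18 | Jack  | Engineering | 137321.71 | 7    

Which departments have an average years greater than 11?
SELECT department, AVG(years)
FROM employees
GROUP BY department
HAVING AVG(years) > 11

Result:
  Marketing: avg=14.67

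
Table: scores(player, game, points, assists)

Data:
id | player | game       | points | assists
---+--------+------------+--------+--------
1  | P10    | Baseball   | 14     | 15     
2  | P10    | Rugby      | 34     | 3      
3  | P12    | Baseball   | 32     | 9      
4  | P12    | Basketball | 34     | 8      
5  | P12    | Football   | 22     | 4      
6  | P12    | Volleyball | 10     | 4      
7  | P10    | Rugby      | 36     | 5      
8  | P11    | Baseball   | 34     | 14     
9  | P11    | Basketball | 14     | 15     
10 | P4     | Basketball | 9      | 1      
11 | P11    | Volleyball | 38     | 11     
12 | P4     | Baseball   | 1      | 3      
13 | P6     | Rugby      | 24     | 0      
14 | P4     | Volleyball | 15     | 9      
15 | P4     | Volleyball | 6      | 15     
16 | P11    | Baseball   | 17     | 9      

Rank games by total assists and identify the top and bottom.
SELECT game, SUM(assists)
FROM scores
GROUP BY game
ORDER BY SUM(assists)

All groups:
  Football: 4
  Rugby: 8
  Basketball: 24
  Volleyball: 39
  Baseball: 50

Highest: Baseball (50)
Lowest: Football (4)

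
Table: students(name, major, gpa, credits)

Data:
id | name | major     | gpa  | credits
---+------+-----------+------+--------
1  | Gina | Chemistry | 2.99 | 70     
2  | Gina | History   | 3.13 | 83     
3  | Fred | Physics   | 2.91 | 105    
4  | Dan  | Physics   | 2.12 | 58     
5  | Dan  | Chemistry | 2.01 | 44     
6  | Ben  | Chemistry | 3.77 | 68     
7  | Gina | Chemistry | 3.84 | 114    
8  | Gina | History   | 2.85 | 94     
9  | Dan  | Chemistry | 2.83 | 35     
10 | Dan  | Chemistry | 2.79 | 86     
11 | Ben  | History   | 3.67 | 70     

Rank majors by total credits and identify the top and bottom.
SELECT major, SUM(credits)
FROM students
GROUP BY major
ORDER BY SUM(credits)

All groups:
  Physics: 163
  History: 247
  Chemistry: 417

Highest: Chemistry (417)
Lowest: Physics (163)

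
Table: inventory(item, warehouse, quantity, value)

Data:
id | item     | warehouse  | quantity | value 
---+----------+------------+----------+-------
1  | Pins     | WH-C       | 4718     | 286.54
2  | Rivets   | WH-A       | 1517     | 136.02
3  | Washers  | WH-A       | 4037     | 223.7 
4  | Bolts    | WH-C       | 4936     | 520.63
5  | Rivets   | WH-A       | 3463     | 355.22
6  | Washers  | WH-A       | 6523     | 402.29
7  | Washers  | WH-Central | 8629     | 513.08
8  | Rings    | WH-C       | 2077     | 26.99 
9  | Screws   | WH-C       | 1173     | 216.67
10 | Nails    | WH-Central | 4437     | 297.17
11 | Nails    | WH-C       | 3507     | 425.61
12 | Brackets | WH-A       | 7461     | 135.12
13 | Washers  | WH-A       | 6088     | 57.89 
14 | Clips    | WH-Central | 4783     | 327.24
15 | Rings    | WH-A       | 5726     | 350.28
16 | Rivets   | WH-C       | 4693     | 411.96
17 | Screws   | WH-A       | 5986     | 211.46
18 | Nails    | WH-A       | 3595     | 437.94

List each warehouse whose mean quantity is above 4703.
SELECT warehouse, AVG(quantity)
FROM inventory
GROUP BY warehouse
HAVING AVG(quantity) > 4703

Result:
  WH-A: avg=4932.89
  WH-Central: avg=5949.67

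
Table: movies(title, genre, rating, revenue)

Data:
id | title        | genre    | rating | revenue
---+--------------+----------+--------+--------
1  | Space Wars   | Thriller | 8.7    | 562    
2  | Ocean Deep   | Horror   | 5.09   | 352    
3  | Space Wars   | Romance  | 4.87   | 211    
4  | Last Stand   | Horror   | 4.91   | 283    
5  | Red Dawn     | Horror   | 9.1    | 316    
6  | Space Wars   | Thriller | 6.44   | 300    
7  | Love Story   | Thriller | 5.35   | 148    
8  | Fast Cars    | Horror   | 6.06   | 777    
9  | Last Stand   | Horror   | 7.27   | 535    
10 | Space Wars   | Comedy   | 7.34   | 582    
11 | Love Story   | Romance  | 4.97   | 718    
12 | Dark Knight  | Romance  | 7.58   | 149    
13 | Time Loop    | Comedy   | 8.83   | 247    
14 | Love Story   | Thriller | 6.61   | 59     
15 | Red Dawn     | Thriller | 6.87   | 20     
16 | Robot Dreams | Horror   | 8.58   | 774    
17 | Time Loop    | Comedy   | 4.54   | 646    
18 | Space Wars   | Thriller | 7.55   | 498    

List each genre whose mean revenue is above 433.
SELECT genre, AVG(revenue)
FROM movies
GROUP BY genre
HAVING AVG(revenue) > 433

Result:
  Comedy: avg=491.67
  Horror: avg=506.17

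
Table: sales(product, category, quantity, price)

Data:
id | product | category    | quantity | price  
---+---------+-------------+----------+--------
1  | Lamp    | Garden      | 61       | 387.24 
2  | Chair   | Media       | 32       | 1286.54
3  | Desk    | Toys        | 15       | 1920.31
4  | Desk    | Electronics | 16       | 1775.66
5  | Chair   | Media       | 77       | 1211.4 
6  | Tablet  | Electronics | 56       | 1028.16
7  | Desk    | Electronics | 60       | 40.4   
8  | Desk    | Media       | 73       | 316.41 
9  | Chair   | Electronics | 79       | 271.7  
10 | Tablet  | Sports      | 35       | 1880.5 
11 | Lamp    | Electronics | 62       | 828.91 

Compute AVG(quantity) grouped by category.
SELECT category, AVG(quantity) as result
FROM sales
GROUP BY category

Result:
  Electronics: 54.60
  Garden: 61.00
  Media: 60.67
  Sports: 35.00
  Toys: 15.00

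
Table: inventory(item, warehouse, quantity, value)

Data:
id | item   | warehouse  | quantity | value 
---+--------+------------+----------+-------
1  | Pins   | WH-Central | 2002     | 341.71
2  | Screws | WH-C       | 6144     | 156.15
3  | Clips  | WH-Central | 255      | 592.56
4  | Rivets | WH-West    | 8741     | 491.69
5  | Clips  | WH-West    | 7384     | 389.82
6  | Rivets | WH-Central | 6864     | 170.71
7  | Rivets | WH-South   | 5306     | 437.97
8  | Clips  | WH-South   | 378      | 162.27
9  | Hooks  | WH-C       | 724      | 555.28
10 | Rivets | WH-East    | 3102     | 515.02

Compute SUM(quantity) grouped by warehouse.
SELECT warehouse, SUM(quantity) as result
FROM inventory
GROUP BY warehouse

Result:
  WH-C: 6868
  WH-Central: 9121
  WH-East: 3102
  WH-South: 5684
  WH-West: 16125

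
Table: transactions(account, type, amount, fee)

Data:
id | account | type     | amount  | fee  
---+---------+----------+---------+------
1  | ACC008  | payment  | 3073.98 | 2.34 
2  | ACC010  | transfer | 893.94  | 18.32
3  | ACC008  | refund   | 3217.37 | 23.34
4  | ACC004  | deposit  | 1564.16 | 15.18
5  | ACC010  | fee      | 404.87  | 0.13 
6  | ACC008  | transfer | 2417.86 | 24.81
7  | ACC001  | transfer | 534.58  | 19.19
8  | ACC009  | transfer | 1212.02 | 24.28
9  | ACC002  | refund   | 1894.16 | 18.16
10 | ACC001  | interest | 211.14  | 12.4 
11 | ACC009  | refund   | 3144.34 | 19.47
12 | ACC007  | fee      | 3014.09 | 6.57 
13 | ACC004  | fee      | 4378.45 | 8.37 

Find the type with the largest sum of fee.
SELECT type, SUM(fee) as val
FROM transactions
GROUP BY type
ORDER BY val DESC
LIMIT 1

Result: transfer with sum(fee) = 86.60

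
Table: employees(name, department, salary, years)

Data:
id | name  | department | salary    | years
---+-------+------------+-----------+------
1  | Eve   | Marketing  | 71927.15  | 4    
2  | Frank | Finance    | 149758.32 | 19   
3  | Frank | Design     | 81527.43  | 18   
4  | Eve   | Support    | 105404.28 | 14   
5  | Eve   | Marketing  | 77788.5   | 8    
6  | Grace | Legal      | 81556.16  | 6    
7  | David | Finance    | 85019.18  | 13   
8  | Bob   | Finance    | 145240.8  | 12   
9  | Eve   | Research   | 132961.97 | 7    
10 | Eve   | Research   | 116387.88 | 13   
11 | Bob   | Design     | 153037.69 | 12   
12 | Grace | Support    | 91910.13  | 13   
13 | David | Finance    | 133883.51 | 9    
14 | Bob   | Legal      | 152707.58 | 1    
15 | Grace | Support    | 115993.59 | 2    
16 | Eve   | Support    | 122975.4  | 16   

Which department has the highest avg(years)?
SELECT department, AVG(years) as val
FROM employees
GROUP BY department
ORDER BY val DESC
LIMIT 1

Result: Design with avg(years) = 15.00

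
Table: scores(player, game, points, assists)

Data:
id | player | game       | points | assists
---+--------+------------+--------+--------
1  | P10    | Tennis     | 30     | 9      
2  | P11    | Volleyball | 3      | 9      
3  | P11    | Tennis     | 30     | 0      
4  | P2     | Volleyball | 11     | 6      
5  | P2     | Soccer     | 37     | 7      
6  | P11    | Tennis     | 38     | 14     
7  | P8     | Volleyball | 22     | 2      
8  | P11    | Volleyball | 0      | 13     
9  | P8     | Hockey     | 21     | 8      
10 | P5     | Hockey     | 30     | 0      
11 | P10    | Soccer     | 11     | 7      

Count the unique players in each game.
SELECT game, COUNT(DISTINCT player)
FROM scores
GROUP BY game

Result:
  Hockey: 2 distinct
  Soccer: 2 distinct
  Tennis: 2 distinct
  Volleyball: 3 distinct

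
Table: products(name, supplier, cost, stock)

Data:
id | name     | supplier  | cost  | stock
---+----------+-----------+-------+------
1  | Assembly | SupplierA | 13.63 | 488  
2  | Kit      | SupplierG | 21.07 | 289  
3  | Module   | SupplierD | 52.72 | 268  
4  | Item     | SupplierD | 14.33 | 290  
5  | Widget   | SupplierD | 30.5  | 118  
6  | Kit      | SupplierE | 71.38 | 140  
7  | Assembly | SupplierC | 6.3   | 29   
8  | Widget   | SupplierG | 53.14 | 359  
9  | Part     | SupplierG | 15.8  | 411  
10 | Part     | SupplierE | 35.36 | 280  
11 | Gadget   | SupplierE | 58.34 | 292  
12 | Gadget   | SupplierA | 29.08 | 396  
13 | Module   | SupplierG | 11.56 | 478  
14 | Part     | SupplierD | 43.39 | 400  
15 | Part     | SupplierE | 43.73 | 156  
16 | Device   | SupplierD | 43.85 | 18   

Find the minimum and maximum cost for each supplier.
SELECT supplier, MIN(cost), MAX(cost)
FROM products
GROUP BY supplier

Result:
  SupplierA: min=13.63, max=29.08
  SupplierC: min=6.30, max=6.30
  SupplierD: min=14.33, max=52.72
  SupplierE: min=35.36, max=71.38
  SupplierG: min=11.56, max=53.14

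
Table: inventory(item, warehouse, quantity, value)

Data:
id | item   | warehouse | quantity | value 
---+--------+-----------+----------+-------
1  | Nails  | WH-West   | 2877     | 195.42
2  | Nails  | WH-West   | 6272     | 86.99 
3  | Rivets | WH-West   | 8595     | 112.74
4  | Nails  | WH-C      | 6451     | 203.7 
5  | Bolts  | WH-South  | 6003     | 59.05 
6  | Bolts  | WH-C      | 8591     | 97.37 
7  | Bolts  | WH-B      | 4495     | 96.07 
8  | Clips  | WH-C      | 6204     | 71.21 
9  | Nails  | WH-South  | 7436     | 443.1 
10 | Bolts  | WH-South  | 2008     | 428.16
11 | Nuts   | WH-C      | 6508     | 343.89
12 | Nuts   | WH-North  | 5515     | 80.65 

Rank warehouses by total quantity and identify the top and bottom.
SELECT warehouse, SUM(quantity)
FROM inventory
GROUP BY warehouse
ORDER BY SUM(quantity)

All groups:
  WH-B: 4495
  WH-North: 5515
  WH-South: 15447
  WH-West: 17744
  WH-C: 27754

Highest: WH-C (27754)
Lowest: WH-B (4495)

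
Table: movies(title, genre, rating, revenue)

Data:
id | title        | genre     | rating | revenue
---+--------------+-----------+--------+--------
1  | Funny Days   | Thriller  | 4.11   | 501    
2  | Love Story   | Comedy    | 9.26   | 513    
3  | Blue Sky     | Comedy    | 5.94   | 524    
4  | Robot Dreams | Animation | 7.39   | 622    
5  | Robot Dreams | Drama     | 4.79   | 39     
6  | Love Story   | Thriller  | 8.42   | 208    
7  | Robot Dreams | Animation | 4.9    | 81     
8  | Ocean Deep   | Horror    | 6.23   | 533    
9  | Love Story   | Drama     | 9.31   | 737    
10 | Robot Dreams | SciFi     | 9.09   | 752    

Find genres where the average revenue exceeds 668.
SELECT genre, AVG(revenue)
FROM movies
GROUP BY genre
HAVING AVG(revenue) > 668

Result:
  SciFi: avg=752.00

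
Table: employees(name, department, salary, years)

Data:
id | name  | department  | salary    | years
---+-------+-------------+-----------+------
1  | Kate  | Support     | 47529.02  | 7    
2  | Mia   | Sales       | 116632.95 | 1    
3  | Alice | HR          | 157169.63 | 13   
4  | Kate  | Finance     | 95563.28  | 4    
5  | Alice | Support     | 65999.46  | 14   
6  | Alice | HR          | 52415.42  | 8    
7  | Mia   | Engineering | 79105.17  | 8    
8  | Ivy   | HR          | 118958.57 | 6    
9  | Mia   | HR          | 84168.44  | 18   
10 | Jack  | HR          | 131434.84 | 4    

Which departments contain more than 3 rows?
SELECT department, COUNT(*) as cnt
FROM employees
GROUP BY department
HAVING COUNT(*) > 3

Result:
  HR: 5

Note: HAVING filters groups after aggregation, WHERE filters rows before.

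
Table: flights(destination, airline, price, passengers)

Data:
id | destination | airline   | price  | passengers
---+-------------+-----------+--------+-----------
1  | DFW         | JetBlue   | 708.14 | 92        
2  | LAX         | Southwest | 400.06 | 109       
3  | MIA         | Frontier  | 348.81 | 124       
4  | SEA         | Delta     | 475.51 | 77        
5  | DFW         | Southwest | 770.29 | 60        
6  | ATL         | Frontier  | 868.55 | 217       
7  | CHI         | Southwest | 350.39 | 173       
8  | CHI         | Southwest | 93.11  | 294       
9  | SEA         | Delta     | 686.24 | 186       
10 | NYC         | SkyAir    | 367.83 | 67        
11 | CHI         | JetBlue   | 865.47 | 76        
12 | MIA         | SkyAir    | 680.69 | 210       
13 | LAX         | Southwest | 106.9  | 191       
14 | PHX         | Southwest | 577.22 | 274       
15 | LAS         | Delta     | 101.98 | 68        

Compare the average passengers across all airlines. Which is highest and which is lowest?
SELECT airline, AVG(passengers)
FROM flights
GROUP BY airline
ORDER BY AVG(passengers)

All groups:
  JetBlue: 84.00
  Delta: 110.33
  SkyAir: 138.50
  Frontier: 170.50
  Southwest: 183.50

Highest: Southwest (183.50)
Lowest: JetBlue (84.00)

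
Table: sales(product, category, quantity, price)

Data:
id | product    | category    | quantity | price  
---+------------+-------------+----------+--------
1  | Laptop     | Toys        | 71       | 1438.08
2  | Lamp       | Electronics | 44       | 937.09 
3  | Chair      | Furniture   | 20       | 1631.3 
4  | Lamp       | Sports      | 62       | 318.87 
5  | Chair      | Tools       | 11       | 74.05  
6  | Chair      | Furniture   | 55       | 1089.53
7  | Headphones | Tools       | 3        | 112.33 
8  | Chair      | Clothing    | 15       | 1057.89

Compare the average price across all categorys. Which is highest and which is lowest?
SELECT category, AVG(price)
FROM sales
GROUP BY category
ORDER BY AVG(price)

All groups:
  Tools: 93.19
  Sports: 318.87
  Electronics: 937.09
  Clothing: 1057.89
  Furniture: 1360.42
  Toys: 1438.08

Highest: Toys (1438.08)
Lowest: Tools (93.19)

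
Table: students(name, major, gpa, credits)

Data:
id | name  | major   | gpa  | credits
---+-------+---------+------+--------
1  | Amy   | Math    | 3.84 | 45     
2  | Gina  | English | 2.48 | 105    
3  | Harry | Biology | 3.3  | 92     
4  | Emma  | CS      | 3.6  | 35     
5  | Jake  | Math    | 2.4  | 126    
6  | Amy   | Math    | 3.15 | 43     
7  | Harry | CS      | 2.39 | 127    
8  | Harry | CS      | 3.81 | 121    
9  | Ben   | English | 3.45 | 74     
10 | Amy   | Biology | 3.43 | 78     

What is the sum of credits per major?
SELECT major, SUM(credits) as result
FROM students
GROUP BY major

Result:
  Biology: 170
  CS: 283
  English: 179
  Math: 214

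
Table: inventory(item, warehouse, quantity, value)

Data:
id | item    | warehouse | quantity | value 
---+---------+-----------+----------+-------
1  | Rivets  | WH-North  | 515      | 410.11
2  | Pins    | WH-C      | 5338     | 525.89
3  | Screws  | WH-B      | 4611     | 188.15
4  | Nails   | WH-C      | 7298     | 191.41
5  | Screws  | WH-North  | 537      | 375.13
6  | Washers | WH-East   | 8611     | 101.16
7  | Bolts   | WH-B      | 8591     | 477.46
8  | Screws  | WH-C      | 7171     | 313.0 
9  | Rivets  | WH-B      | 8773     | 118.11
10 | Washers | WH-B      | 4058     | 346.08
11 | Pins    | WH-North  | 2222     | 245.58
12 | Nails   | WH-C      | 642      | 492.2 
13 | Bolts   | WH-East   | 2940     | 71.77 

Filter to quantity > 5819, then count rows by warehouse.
SELECT warehouse, COUNT(*)
FROM inventory
WHERE quantity > 5819
GROUP BY warehouse

Note: WHERE filters rows before grouping.

Result:
  WH-B: 2
  WH-C: 2
  WH-East: 1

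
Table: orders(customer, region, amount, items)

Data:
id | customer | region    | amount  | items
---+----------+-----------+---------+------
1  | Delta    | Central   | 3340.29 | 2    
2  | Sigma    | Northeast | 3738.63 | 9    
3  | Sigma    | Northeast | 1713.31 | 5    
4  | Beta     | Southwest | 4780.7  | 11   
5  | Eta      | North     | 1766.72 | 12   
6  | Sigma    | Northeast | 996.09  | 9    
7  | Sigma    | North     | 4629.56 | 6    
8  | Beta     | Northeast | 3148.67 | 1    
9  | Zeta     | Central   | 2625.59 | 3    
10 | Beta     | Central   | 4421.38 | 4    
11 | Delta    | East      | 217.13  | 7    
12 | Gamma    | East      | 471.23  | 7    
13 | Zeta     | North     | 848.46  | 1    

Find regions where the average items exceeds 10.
SELECT region, AVG(items)
FROM orders
GROUP BY region
HAVING AVG(items) > 10

Result:
  Southwest: avg=11.00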